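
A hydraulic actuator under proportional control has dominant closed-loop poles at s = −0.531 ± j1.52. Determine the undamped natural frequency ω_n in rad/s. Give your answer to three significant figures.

ω_n ≈ 1.61 rad/s

With σ = 0.531, ω_d = 1.52: ω_n = √(σ²+ω_d²) = 1.61 rad/s, ζ = σ/ω_n = 0.330.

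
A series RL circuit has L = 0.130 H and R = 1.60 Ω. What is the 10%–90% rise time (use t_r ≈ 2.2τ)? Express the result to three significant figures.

t_r ≈ 0.179 s

τ = L/R = 0.130/1.60 = 0.0813 s.
t_r ≈ 2.2τ = 0.179 s.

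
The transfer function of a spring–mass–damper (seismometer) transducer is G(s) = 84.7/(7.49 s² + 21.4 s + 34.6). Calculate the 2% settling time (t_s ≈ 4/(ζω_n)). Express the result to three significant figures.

t_s ≈ 2.80 s

Dividing through by 7.49: denominator becomes s² + 2.857 s + 4.619.
So ω_n = √4.619 = 2.15 rad/s and ζ = 2.857/(2·2.15) = 0.665.
t_s ≈ 4/(ζω_n) = 2.80 s.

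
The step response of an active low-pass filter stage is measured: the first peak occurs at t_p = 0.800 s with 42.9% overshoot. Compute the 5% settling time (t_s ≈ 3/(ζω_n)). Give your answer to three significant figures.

From the overshoot, ζ = −ln(OS)/√(π²+ln²(OS)) = 0.260.
t_p = π/ω_d ⇒ ω_d = 3.93 rad/s; then ω_n = ω_d/√(1−ζ²) = 4.07 rad/s.
t_s ≈ 3/(ζω_n) = 3/(0.260·4.07) = 2.84 s.

t_s ≈ 2.84 s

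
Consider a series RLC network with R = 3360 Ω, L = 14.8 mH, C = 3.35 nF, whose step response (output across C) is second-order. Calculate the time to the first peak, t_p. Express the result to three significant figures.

For a series RLC circuit (capacitor voltage as output), ω_n = 1/√(LC) = 1/√(14.8 mH · 3.35 nF) = 142000 rad/s.
ζ = (R/2)·√(C/L) = (3360/2)·√(3.35 nF/14.8 mH) = 0.799.
The damped frequency ω_d = ω_n√(1−ζ²) = 85300 rad/s. t_p = π/ω_d = 0.0000368 s.

t_p ≈ 0.0000368 s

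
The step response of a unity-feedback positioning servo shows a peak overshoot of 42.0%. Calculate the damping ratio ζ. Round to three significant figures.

ζ ≈ 0.266

ζ = −ln(OS)/√(π² + (ln OS)²). With OS = 0.420, ln OS = −0.8675 and ζ = 0.8675/3.259 = 0.266.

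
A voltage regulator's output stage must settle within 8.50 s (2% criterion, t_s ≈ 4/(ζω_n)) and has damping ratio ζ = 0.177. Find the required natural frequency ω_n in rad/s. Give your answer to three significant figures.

Rearranging t_s ≈ 4/(ζω_n) gives ω_n = 4/(ζ·t_s) = 4/(0.177 × 8.50) = 2.66 rad/s.

ω_n ≈ 2.66 rad/s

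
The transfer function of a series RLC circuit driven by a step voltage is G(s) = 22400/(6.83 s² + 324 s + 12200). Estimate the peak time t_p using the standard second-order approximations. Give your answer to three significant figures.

t_p ≈ 0.0898 s

Dividing through by 6.83: denominator becomes s² + 47.44 s + 1786.
So ω_n = √1786 = 42.3 rad/s and ζ = 47.44/(2·42.3) = 0.561.
The damped frequency ω_d = ω_n√(1−ζ²) = 35.0 rad/s. t_p = π/ω_d = 0.0898 s.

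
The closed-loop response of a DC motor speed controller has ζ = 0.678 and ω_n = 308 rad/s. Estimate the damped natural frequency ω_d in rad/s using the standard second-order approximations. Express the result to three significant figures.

ω_d = ω_n√(1−ζ²) = 308·√0.540 = 226 rad/s.

ω_d ≈ 226 rad/s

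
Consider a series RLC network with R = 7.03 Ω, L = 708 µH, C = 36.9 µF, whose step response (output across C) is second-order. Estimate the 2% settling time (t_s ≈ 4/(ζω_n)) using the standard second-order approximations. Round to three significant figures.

For a series RLC circuit (capacitor voltage as output), ω_n = 1/√(LC) = 1/√(708 µH · 36.9 µF) = 6190 rad/s.
ζ = (R/2)·√(C/L) = (7.03/2)·√(36.9 µF/708 µH) = 0.802.
t_s ≈ 4/(ζω_n) = 0.000806 s.

t_s ≈ 0.000806 s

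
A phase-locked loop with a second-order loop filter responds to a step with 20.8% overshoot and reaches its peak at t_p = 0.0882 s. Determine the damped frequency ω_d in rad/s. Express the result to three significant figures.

ω_d ≈ 35.6 rad/s

t_p = π/ω_d, so ω_d = π/0.0882 = 35.6 rad/s.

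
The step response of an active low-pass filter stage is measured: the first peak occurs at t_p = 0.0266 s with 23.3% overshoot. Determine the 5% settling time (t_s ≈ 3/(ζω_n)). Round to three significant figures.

The overshoot fixes ζ = −ln(OS)/√(π²+ln²(OS)) = 0.421.
From t_p = π/ω_d, ω_d = π/0.0266 = 118 rad/s, so ω_n = ω_d/√(1−ζ²) = 130 rad/s.
t_s ≈ 3/(ζω_n) = 3/(0.421·130) = 0.0548 s.

t_s ≈ 0.0548 s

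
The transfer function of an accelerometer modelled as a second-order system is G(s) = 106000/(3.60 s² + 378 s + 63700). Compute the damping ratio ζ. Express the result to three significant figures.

Dividing through by 3.60: denominator becomes s² + 105.0 s + 17690.
So ω_n = √17690 = 133 rad/s and ζ = 105.0/(2·133) = 0.395.

ζ ≈ 0.395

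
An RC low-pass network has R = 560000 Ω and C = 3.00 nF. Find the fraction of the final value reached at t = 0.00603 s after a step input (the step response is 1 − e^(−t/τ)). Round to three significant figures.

τ = RC = 560000 × 3.00 nF = 0.00168 s.
y(t)/y_∞ = 1 − e^(−t/τ) = 1 − e^(−0.00603/0.00168) = 1 − e^(−3.59) = 0.972.

y/y_∞ ≈ 0.972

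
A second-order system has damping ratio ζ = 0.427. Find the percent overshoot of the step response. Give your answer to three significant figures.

For an underdamped second-order system, %OS = 100·exp(−πζ/√(1−ζ²)).
πζ/√(1−ζ²) = π·0.427/√(1−0.182) = 1.484, so %OS = 100·e^(−1.484) = 22.7%.

%OS ≈ 22.7%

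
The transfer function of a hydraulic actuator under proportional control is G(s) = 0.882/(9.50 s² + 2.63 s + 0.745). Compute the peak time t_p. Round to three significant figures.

Dividing through by 9.50: denominator becomes s² + 0.2768 s + 0.07842.
So ω_n = √0.07842 = 0.280 rad/s and ζ = 0.2768/(2·0.280) = 0.494.
The damped frequency ω_d = ω_n√(1−ζ²) = 0.243 rad/s. t_p = π/ω_d = 12.9 s.

t_p ≈ 12.9 s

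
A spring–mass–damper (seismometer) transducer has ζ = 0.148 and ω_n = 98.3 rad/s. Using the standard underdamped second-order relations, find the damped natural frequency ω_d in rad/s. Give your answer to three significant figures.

ω_d ≈ 97.2 rad/s

ω_d = ω_n√(1−ζ²) = 98.3·√0.978 = 97.2 rad/s.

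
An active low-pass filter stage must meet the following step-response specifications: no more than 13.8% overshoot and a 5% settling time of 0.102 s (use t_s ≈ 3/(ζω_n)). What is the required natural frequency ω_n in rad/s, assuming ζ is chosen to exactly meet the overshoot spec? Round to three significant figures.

ω_n ≈ 55.2 rad/s

From %OS = 100·exp(−πζ/√(1−ζ²)), invert to get ζ = −ln(OS)/√(π² + ln²(OS)) with OS = 0.138.
−ln 0.138 = 1.981, so ζ = 1.981/√(π² + 3.922) = 0.533.
Then ω_n = 3/(ζ t_s) = 3/(0.533 × 0.102) = 55.2 rad/s.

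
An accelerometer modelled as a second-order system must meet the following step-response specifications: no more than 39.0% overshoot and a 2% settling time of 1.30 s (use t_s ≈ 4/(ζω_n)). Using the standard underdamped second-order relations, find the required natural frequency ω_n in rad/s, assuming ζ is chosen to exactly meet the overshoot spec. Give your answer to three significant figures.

ω_n ≈ 10.7 rad/s

From %OS = 100·exp(−πζ/√(1−ζ²)), invert to get ζ = −ln(OS)/√(π² + ln²(OS)) with OS = 0.390.
−ln 0.390 = 0.9416, so ζ = 0.9416/√(π² + 0.8866) = 0.287.
From t_s ≈ 4/(ζω_n): ω_n = 4/(ζ·t_s) = 4/(0.287·1.30) = 10.7 rad/s.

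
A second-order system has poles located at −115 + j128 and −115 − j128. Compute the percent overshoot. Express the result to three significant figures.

%OS ≈ 5.95%

The poles are at −σ ± jω_d with σ = 115 and ω_d = 128, so ω_n = √(σ²+ω_d²) = 172 rad/s and ζ = σ/ω_n = 0.668.
%OS = 100·exp(−πζ/√(1−ζ²)) = 5.95%.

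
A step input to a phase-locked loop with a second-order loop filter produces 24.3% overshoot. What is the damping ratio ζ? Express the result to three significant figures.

ζ ≈ 0.411

ζ = −ln(OS)/√(π² + (ln OS)²). With OS = 0.243, ln OS = −1.415 and ζ = 1.415/3.445 = 0.411.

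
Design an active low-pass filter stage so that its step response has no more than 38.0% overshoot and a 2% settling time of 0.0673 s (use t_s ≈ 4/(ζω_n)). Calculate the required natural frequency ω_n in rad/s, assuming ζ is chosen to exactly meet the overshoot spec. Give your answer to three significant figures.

Inverting the overshoot relation: ζ = |ln 0.380|/√(π² + ln²0.380) = 0.294.
From t_s ≈ 4/(ζω_n): ω_n = 4/(ζ·t_s) = 4/(0.294·0.0673) = 202 rad/s.

ω_n ≈ 202 rad/s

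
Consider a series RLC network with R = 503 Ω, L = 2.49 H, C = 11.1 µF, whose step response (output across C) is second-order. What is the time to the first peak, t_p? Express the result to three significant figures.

For a series RLC circuit (capacitor voltage as output), ω_n = 1/√(LC) = 1/√(2.49 H · 11.1 µF) = 190 rad/s.
ζ = (R/2)·√(C/L) = (503/2)·√(11.1 µF/2.49 H) = 0.531.
The damped frequency ω_d = ω_n√(1−ζ²) = 161 rad/s. t_p = π/ω_d = 0.0195 s.

t_p ≈ 0.0195 s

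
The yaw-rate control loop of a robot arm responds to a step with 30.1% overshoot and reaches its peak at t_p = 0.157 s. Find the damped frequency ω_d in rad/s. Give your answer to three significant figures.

t_p = π/ω_d, so ω_d = π/0.157 = 20.0 rad/s.

ω_d ≈ 20.0 rad/s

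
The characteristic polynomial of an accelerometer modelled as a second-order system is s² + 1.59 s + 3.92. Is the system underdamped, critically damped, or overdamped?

underdamped

a² − 4b = 1.59² − 4·3.92 < 0 (complex roots); the system is underdamped.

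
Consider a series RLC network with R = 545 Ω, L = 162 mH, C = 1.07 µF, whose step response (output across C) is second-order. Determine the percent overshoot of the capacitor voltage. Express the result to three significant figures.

%OS ≈ 4.59%

For a series RLC circuit (capacitor voltage as output), ω_n = 1/√(LC) = 1/√(162 mH · 1.07 µF) = 2400 rad/s.
ζ = (R/2)·√(C/L) = (545/2)·√(1.07 µF/162 mH) = 0.700.
%OS = 100 e^{−πζ/√(1−ζ²)} with ζ = 0.700 gives 4.59%.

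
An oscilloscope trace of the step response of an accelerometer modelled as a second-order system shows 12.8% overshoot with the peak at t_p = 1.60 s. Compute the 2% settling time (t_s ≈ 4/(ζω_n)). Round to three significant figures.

t_s ≈ 3.11 s

ζ from %OS: ζ = |ln 0.128|/√(π²+ln²0.128) = 0.548.
t_p = π/ω_d ⇒ ω_d = 1.96 rad/s; then ω_n = ω_d/√(1−ζ²) = 2.35 rad/s.
t_s ≈ 4/(ζω_n) = 4/(0.548·2.35) = 3.11 s.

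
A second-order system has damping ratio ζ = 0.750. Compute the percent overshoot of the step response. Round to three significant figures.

%OS ≈ 2.84%

For an underdamped second-order system, %OS = 100·exp(−πζ/√(1−ζ²)).
πζ/√(1−ζ²) = π·0.750/√(1−0.562) = 3.562, so %OS = 100·e^(−3.562) = 2.84%.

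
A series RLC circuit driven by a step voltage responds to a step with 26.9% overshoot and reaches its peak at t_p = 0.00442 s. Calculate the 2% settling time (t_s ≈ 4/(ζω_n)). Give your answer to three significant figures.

t_s ≈ 0.0135 s

The overshoot fixes ζ = −ln(OS)/√(π²+ln²(OS)) = 0.386.
From t_p = π/ω_d, ω_d = π/0.00442 = 711 rad/s, so ω_n = ω_d/√(1−ζ²) = 770 rad/s.
t_s ≈ 4/(ζω_n) = 4/(0.386·770) = 0.0135 s.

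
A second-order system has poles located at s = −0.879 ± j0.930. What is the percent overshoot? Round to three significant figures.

The poles are at −σ ± jω_d with σ = 0.879 and ω_d = 0.930, so ω_n = √(σ²+ω_d²) = 1.28 rad/s and ζ = σ/ω_n = 0.687.
%OS = 100 e^{−πζ/√(1−ζ²)} with ζ = 0.687 gives 5.13%.

%OS ≈ 5.13%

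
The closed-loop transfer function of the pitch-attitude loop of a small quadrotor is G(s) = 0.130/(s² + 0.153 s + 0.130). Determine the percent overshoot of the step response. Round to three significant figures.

%OS ≈ 50.6%

Matching coefficients with s² + 2ζω_n s + ω_n² gives ω_n² = 0.130 ⇒ ω_n = 0.361 rad/s, and ζ = 0.153/(2ω_n) = 0.212.
Overshoot: exp(−π·0.212/√(1−0.212²)) = 0.506, i.e. 50.6%.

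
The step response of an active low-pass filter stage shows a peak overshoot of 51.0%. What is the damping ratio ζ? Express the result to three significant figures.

ζ ≈ 0.210

Inverting the overshoot relation: ζ = |ln 0.510|/√(π² + ln²0.510) = 0.210.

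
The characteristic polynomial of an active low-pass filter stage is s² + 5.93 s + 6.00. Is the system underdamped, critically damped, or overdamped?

overdamped

a² − 4b = 11 > 0 (two distinct real roots); the system is overdamped.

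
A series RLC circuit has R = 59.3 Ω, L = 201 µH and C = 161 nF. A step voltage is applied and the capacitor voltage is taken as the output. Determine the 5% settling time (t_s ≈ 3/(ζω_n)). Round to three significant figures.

t_s ≈ 0.0000203 s

For a series RLC circuit (capacitor voltage as output), ω_n = 1/√(LC) = 1/√(201 µH · 161 nF) = 176000 rad/s.
ζ = (R/2)·√(C/L) = (59.3/2)·√(161 nF/201 µH) = 0.839.
t_s ≈ 3/(ζω_n) = 0.0000203 s.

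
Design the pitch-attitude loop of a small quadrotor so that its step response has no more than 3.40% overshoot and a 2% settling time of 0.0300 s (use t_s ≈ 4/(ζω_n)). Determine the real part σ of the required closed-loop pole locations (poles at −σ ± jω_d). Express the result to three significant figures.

The settling-time spec alone fixes σ = ζω_n = 4/t_s = 4/0.0300 = 133.
(Overshoot then fixes ζ = 0.733 and hence ω_d = σ·√(1−ζ²)/ζ = 124 rad/s.)

σ ≈ 133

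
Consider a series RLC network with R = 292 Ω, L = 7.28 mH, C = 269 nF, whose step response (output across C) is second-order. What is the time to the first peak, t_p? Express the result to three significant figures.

For a series RLC circuit (capacitor voltage as output), ω_n = 1/√(LC) = 1/√(7.28 mH · 269 nF) = 22600 rad/s.
ζ = (R/2)·√(C/L) = (292/2)·√(269 nF/7.28 mH) = 0.887.
The damped frequency ω_d = ω_n√(1−ζ²) = 10400 rad/s. t_p = π/ω_d = 0.000302 s.

t_p ≈ 0.000302 s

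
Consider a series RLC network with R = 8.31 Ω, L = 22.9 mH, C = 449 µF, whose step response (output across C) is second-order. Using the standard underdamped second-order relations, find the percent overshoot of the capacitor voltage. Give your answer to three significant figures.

For a series RLC circuit (capacitor voltage as output), ω_n = 1/√(LC) = 1/√(22.9 mH · 449 µF) = 312 rad/s.
ζ = (R/2)·√(C/L) = (8.31/2)·√(449 µF/22.9 mH) = 0.582.
%OS = 100·exp(−πζ/√(1−ζ²)) = 10.6%.

%OS ≈ 10.6%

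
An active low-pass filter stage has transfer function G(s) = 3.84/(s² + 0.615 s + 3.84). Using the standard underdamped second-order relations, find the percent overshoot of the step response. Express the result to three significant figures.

%OS ≈ 60.7%

Comparing the denominator to s² + 2ζω_n s + ω_n²: ω_n = √3.84 = 1.96 rad/s, and 2ζω_n = 0.615 so ζ = 0.615/(2·1.96) = 0.157.
%OS = 100 e^{−πζ/√(1−ζ²)} with ζ = 0.157 gives 60.7%.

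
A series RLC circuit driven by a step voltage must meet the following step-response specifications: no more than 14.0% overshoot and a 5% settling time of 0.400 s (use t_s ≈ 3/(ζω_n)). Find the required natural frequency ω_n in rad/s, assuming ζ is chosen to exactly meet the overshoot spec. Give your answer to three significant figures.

ζ = −ln(OS)/√(π² + (ln OS)²). With OS = 0.140, ln OS = −1.966 and ζ = 1.966/3.706 = 0.531.
From t_s ≈ 3/(ζω_n): ω_n = 3/(ζ·t_s) = 3/(0.531·0.400) = 14.1 rad/s.

ω_n ≈ 14.1 rad/s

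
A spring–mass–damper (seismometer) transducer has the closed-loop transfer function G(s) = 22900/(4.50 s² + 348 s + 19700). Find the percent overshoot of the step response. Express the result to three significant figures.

%OS ≈ 10.4%

Dividing through by 4.50: denominator becomes s² + 77.33 s + 4378.
So ω_n = √4378 = 66.2 rad/s and ζ = 77.33/(2·66.2) = 0.584.
%OS = 100 e^{−πζ/√(1−ζ²)} with ζ = 0.584 gives 10.4%.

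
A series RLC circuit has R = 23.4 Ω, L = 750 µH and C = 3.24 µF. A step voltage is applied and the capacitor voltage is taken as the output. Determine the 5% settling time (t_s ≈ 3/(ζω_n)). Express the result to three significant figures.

t_s ≈ 0.000192 s

For a series RLC circuit (capacitor voltage as output), ω_n = 1/√(LC) = 1/√(750 µH · 3.24 µF) = 20300 rad/s.
ζ = (R/2)·√(C/L) = (23.4/2)·√(3.24 µF/750 µH) = 0.769.
t_s ≈ 3/(ζω_n) = 0.000192 s.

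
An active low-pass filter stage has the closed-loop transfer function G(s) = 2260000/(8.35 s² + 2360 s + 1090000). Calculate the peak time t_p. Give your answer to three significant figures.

t_p ≈ 0.00945 s

Dividing through by 8.35: denominator becomes s² + 282.6 s + 130500.
So ω_n = √130500 = 361 rad/s and ζ = 282.6/(2·361) = 0.391.
ω_d = 361·√(1 − 0.391²) = 333 rad/s. t_p = π/ω_d = 0.00945 s.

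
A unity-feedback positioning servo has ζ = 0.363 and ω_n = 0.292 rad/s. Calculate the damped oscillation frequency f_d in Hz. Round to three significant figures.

ω_d = ω_n√(1−ζ²) = 0.292·√0.868 = 0.272 rad/s.
f_d = ω_d/(2π) = 0.0433 Hz.

f_d ≈ 0.0433 Hz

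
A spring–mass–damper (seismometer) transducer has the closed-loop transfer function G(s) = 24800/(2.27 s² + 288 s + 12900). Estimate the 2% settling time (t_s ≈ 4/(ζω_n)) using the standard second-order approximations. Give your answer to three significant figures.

Dividing through by 2.27: denominator becomes s² + 126.9 s + 5683.
So ω_n = √5683 = 75.4 rad/s and ζ = 126.9/(2·75.4) = 0.842.
t_s ≈ 4/(ζω_n) = 0.0631 s.

t_s ≈ 0.0631 s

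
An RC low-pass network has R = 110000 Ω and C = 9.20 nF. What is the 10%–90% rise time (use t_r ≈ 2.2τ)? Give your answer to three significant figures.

τ = RC = 110000 × 9.20 nF = 0.00101 s.
t_r ≈ 2.2τ = 0.00223 s.

t_r ≈ 0.00223 s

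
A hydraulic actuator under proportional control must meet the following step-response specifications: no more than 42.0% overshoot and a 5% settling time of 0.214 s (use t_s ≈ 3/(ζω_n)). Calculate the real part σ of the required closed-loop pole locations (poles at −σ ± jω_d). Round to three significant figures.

σ ≈ 14.0

The settling-time spec alone fixes σ = ζω_n = 3/t_s = 3/0.214 = 14.0.
(Overshoot then fixes ζ = 0.266 and hence ω_d = σ·√(1−ζ²)/ζ = 50.8 rad/s.)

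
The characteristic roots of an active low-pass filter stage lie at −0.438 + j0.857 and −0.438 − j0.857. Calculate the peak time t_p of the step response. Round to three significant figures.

t_p ≈ 3.67 s

t_p = π/ω_d with ω_d = 0.857 (the imaginary part), so t_p = 3.67 s.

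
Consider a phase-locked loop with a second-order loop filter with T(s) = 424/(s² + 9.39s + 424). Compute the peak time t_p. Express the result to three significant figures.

Matching coefficients with s² + 2ζω_n s + ω_n² gives ω_n² = 424 ⇒ ω_n = 20.6 rad/s, and ζ = 9.39/(2ω_n) = 0.228.
ω_d = 20.6·√(1 − 0.228²) = 20.0 rad/s. Then t_p = π/ω_d = 0.157 s.

t_p ≈ 0.157 s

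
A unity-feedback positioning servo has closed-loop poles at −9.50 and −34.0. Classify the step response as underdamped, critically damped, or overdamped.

overdamped

Since the poles are distinct, negative and real, the response is overdamped.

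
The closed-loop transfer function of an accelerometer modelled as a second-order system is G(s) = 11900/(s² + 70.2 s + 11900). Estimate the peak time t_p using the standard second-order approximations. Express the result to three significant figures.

t_p ≈ 0.0304 s

Comparing the denominator to s² + 2ζω_n s + ω_n²: ω_n = √11900 = 109 rad/s, and 2ζω_n = 70.2 so ζ = 70.2/(2·109) = 0.322.
The damped frequency ω_d = ω_n√(1−ζ²) = 103 rad/s. Then t_p = π/ω_d = 0.0304 s.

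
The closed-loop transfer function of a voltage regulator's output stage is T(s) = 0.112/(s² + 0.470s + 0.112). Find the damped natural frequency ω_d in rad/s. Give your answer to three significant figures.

ω_d ≈ 0.238 rad/s

ω_n = √0.112 = 0.335 rad/s; ζ = 0.470/(2·0.335) = 0.702.
The damped frequency ω_d = ω_n√(1−ζ²) = 0.238 rad/s.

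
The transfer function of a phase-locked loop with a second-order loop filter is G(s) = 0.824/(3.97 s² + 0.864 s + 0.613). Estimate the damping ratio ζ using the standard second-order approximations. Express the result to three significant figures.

ζ ≈ 0.277

Dividing through by 3.97: denominator becomes s² + 0.2176 s + 0.1544.
So ω_n = √0.1544 = 0.393 rad/s and ζ = 0.2176/(2·0.393) = 0.277.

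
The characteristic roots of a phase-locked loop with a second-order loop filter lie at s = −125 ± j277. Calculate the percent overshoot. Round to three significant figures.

%OS ≈ 24.2%

With σ = 125, ω_d = 277: ω_n = √(σ²+ω_d²) = 304 rad/s, ζ = σ/ω_n = 0.411.
%OS = 100·exp(−πζ/√(1−ζ²)) = 24.2%.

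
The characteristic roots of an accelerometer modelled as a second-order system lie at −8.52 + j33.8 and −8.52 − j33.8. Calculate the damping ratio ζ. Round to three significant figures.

ζ ≈ 0.244

|pole| = ω_n = √(8.52² + 33.8²) = 34.9 rad/s; ζ = cos θ = σ/ω_n = 0.244.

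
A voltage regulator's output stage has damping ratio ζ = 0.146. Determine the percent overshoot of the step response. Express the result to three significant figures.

%OS ≈ 62.9%

For an underdamped second-order system, %OS = 100·exp(−πζ/√(1−ζ²)).
πζ/√(1−ζ²) = π·0.146/√(1−0.0213) = 0.4636, so %OS = 100·e^(−0.4636) = 62.9%.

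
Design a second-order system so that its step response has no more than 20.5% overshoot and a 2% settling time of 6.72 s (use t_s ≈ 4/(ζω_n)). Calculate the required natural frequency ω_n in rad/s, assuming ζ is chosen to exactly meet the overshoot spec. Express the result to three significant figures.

From %OS = 100·exp(−πζ/√(1−ζ²)), invert to get ζ = −ln(OS)/√(π² + ln²(OS)) with OS = 0.205.
−ln 0.205 = 1.585, so ζ = 1.585/√(π² + 2.511) = 0.450.
From t_s ≈ 4/(ζω_n): ω_n = 4/(ζ·t_s) = 4/(0.450·6.72) = 1.32 rad/s.

ω_n ≈ 1.32 rad/s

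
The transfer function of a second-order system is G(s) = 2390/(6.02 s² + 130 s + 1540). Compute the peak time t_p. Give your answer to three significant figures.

Dividing through by 6.02: denominator becomes s² + 21.59 s + 255.8.
So ω_n = √255.8 = 16.0 rad/s and ζ = 21.59/(2·16.0) = 0.675.
ω_d = 16.0·√(1 − 0.675²) = 11.8 rad/s. t_p = π/ω_d = 0.266 s.

t_p ≈ 0.266 s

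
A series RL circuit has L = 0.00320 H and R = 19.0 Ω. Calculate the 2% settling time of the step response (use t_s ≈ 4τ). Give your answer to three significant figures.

t_s ≈ 0.000674 s

τ = L/R = 0.00320/19.0 = 0.000168 s.
t_s ≈ 4τ = 0.000674 s.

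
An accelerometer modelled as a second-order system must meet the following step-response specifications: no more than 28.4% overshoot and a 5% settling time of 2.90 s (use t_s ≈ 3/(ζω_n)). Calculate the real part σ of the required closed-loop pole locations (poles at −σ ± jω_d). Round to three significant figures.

The settling-time spec alone fixes σ = ζω_n = 3/t_s = 3/2.90 = 1.03.
(Overshoot then fixes ζ = 0.372 and hence ω_d = σ·√(1−ζ²)/ζ = 2.58 rad/s.)

σ ≈ 1.03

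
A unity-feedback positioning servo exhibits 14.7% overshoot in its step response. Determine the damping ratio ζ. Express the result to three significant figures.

ζ ≈ 0.521

Inverting the overshoot relation: ζ = |ln 0.147|/√(π² + ln²0.147) = 0.521.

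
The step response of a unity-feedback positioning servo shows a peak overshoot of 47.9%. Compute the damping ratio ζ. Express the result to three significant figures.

ζ ≈ 0.228

ζ = −ln(OS)/√(π² + (ln OS)²). With OS = 0.479, ln OS = −0.7361 and ζ = 0.7361/3.227 = 0.228.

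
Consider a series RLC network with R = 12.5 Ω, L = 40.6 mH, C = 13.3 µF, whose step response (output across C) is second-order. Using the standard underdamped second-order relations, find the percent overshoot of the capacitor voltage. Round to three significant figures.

For a series RLC circuit (capacitor voltage as output), ω_n = 1/√(LC) = 1/√(40.6 mH · 13.3 µF) = 1360 rad/s.
ζ = (R/2)·√(C/L) = (12.5/2)·√(13.3 µF/40.6 mH) = 0.113.
%OS = 100 e^{−πζ/√(1−ζ²)} with ζ = 0.113 gives 69.9%.

%OS ≈ 69.9%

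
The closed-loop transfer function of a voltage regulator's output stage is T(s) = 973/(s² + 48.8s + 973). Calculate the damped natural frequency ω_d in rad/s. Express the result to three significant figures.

ω_d ≈ 19.4 rad/s

ω_n = √973 = 31.2 rad/s; ζ = 48.8/(2·31.2) = 0.782.
ω_d = 31.2·√(1 − 0.782²) = 19.4 rad/s.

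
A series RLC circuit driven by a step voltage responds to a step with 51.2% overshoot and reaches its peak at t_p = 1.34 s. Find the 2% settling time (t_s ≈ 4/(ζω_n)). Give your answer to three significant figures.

ζ from %OS: ζ = |ln 0.512|/√(π²+ln²0.512) = 0.208.
t_p = π/ω_d ⇒ ω_d = 2.34 rad/s; then ω_n = ω_d/√(1−ζ²) = 2.40 rad/s.
t_s ≈ 4/(ζω_n) = 4/(0.208·2.40) = 8.01 s.

t_s ≈ 8.01 s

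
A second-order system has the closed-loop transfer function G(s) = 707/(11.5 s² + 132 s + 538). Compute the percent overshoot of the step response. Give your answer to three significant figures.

Dividing through by 11.5: denominator becomes s² + 11.48 s + 46.78.
So ω_n = √46.78 = 6.84 rad/s and ζ = 11.48/(2·6.84) = 0.839.
%OS = 100 e^{−πζ/√(1−ζ²)} with ζ = 0.839 gives 0.786%.

%OS ≈ 0.786%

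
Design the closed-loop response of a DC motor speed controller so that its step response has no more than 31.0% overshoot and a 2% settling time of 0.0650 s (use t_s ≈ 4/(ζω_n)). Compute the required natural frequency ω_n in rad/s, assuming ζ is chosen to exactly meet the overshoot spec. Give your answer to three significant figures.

ω_n ≈ 176 rad/s

From %OS = 100·exp(−πζ/√(1−ζ²)), invert to get ζ = −ln(OS)/√(π² + ln²(OS)) with OS = 0.310.
−ln 0.310 = 1.171, so ζ = 1.171/√(π² + 1.372) = 0.349.
Then ω_n = 4/(ζ t_s) = 4/(0.349 × 0.0650) = 176 rad/s.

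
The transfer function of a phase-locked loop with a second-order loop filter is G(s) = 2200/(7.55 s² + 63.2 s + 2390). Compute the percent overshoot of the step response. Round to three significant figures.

%OS ≈ 46.7%

Dividing through by 7.55: denominator becomes s² + 8.371 s + 316.6.
So ω_n = √316.6 = 17.8 rad/s and ζ = 8.371/(2·17.8) = 0.235.
%OS = 100·exp(−πζ/√(1−ζ²)) = 46.7%.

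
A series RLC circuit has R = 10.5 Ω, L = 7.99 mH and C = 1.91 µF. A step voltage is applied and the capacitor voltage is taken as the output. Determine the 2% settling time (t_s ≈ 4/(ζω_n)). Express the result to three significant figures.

t_s ≈ 0.00609 s

For a series RLC circuit (capacitor voltage as output), ω_n = 1/√(LC) = 1/√(7.99 mH · 1.91 µF) = 8090 rad/s.
ζ = (R/2)·√(C/L) = (10.5/2)·√(1.91 µF/7.99 mH) = 0.0812.
t_s ≈ 4/(ζω_n) = 0.00609 s.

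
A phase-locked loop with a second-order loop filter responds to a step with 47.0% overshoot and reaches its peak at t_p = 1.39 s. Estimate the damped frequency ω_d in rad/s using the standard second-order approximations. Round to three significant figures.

ω_d ≈ 2.26 rad/s

t_p = π/ω_d, so ω_d = π/1.39 = 2.26 rad/s.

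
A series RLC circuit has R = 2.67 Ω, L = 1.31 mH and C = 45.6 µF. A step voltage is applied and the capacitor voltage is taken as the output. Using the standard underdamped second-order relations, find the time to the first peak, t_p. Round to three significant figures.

For a series RLC circuit (capacitor voltage as output), ω_n = 1/√(LC) = 1/√(1.31 mH · 45.6 µF) = 4090 rad/s.
ζ = (R/2)·√(C/L) = (2.67/2)·√(45.6 µF/1.31 mH) = 0.249.
ω_d = 4090·√(1 − 0.249²) = 3960 rad/s. t_p = π/ω_d = 0.000793 s.

t_p ≈ 0.000793 s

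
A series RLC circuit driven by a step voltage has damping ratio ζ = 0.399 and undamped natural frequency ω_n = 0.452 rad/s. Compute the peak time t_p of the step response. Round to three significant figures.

The damped frequency is ω_d = ω_n√(1−ζ²) = 0.452·√(1−0.159) = 0.414 rad/s.
Peak time t_p = π/ω_d = π/0.414 = 7.58 s.

t_p ≈ 7.58 s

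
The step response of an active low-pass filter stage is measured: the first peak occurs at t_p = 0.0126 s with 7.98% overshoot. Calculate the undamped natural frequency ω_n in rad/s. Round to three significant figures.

From the overshoot, ζ = −ln(OS)/√(π²+ln²(OS)) = 0.627.
t_p = π/ω_d ⇒ ω_d = 249 rad/s; then ω_n = ω_d/√(1−ζ²) = 320 rad/s.

ω_n ≈ 320 rad/s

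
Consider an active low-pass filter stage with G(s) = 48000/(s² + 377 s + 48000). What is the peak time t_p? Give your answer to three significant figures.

ω_n = √48000 = 219 rad/s; ζ = 377/(2·219) = 0.860.
ω_d = 219·√(1 − 0.860²) = 112 rad/s. Then t_p = π/ω_d = 0.0281 s.

t_p ≈ 0.0281 s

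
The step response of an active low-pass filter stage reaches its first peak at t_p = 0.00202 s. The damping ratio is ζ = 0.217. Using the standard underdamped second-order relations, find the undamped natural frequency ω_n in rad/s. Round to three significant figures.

Peak time t_p = π/ω_d, so ω_d = π/t_p = π/0.00202 = 1560 rad/s.
ω_n = ω_d/√(1−ζ²) = 1560/√0.953 = 1590 rad/s.

ω_n ≈ 1590 rad/s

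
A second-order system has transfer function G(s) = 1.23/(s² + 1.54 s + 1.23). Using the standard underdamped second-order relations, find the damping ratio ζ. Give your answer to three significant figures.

ζ ≈ 0.694

ω_n = √1.23 = 1.11 rad/s; ζ = 1.54/(2·1.11) = 0.694.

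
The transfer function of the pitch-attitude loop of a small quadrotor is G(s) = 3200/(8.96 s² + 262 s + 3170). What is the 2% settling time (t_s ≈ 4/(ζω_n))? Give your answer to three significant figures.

Dividing through by 8.96: denominator becomes s² + 29.24 s + 353.8.
So ω_n = √353.8 = 18.8 rad/s and ζ = 29.24/(2·18.8) = 0.777.
t_s ≈ 4/(ζω_n) = 0.274 s.

t_s ≈ 0.274 s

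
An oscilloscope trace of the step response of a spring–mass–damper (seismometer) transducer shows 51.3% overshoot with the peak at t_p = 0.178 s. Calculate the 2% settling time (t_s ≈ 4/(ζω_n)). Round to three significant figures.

t_s ≈ 1.07 s

The overshoot fixes ζ = −ln(OS)/√(π²+ln²(OS)) = 0.208.
t_p = π/ω_d ⇒ ω_d = 17.6 rad/s; then ω_n = ω_d/√(1−ζ²) = 18.0 rad/s.
t_s ≈ 4/(ζω_n) = 4/(0.208·18.0) = 1.07 s.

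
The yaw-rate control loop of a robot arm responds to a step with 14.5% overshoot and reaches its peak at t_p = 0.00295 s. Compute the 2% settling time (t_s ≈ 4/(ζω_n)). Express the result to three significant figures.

The overshoot fixes ζ = −ln(OS)/√(π²+ln²(OS)) = 0.524.
From t_p = π/ω_d, ω_d = π/0.00295 = 1060 rad/s, so ω_n = ω_d/√(1−ζ²) = 1250 rad/s.
t_s ≈ 4/(ζω_n) = 4/(0.524·1250) = 0.00611 s.

t_s ≈ 0.00611 s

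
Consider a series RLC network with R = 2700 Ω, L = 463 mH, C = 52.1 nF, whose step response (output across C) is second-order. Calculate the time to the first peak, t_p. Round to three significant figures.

For a series RLC circuit (capacitor voltage as output), ω_n = 1/√(LC) = 1/√(463 mH · 52.1 nF) = 6440 rad/s.
ζ = (R/2)·√(C/L) = (2700/2)·√(52.1 nF/463 mH) = 0.453.
ω_d = 6440·√(1 − 0.453²) = 5740 rad/s. t_p = π/ω_d = 0.000547 s.

t_p ≈ 0.000547 s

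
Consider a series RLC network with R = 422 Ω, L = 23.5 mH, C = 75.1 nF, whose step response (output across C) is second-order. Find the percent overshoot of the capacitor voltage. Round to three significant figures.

%OS ≈ 27.8%

For a series RLC circuit (capacitor voltage as output), ω_n = 1/√(LC) = 1/√(23.5 mH · 75.1 nF) = 23800 rad/s.
ζ = (R/2)·√(C/L) = (422/2)·√(75.1 nF/23.5 mH) = 0.377.
%OS = 100·exp(−πζ/√(1−ζ²)) = 27.8%.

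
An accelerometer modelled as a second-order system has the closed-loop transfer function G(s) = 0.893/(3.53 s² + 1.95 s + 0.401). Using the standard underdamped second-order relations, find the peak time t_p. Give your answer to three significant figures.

Dividing through by 3.53: denominator becomes s² + 0.5524 s + 0.1136.
So ω_n = √0.1136 = 0.337 rad/s and ζ = 0.5524/(2·0.337) = 0.819.
ω_d = 0.337·√(1 − 0.819²) = 0.193 rad/s. t_p = π/ω_d = 16.3 s.

t_p ≈ 16.3 s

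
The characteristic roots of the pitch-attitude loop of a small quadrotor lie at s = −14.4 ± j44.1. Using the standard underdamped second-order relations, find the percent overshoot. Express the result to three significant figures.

With σ = 14.4, ω_d = 44.1: ω_n = √(σ²+ω_d²) = 46.4 rad/s, ζ = σ/ω_n = 0.310.
Overshoot: exp(−π·0.310/√(1−0.310²)) = 0.359, i.e. 35.9%.

%OS ≈ 35.9%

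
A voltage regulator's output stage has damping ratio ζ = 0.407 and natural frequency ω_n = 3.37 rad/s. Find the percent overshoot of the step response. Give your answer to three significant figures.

For an underdamped second-order system, %OS = 100·exp(−πζ/√(1−ζ²)).
πζ/√(1−ζ²) = π·0.407/√(1−0.166) = 1.400, so %OS = 100·e^(−1.400) = 24.7%.

%OS ≈ 24.7%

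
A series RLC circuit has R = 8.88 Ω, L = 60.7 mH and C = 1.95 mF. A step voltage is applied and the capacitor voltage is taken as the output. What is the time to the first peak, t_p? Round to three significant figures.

For a series RLC circuit (capacitor voltage as output), ω_n = 1/√(LC) = 1/√(60.7 mH · 1.95 mF) = 91.9 rad/s.
ζ = (R/2)·√(C/L) = (8.88/2)·√(1.95 mF/60.7 mH) = 0.796.
ω_d = 91.9·√(1 − 0.796²) = 55.7 rad/s. t_p = π/ω_d = 0.0564 s.

t_p ≈ 0.0564 s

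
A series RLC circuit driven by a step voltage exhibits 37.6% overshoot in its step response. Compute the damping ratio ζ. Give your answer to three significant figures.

From %OS = 100·exp(−πζ/√(1−ζ²)), invert to get ζ = −ln(OS)/√(π² + ln²(OS)) with OS = 0.376.
−ln 0.376 = 0.9782, so ζ = 0.9782/√(π² + 0.9568) = 0.297.

ζ ≈ 0.297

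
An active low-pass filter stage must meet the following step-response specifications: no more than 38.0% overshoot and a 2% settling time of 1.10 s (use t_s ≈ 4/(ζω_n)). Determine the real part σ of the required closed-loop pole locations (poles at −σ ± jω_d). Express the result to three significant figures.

σ ≈ 3.64

The settling-time spec alone fixes σ = ζω_n = 4/t_s = 4/1.10 = 3.64.
(Overshoot then fixes ζ = 0.294 and hence ω_d = σ·√(1−ζ²)/ζ = 11.8 rad/s.)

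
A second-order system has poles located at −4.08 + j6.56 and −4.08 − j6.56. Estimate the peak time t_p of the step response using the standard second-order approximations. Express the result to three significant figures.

t_p ≈ 0.479 s

t_p = π/ω_d with ω_d = 6.56 (the imaginary part), so t_p = 0.479 s.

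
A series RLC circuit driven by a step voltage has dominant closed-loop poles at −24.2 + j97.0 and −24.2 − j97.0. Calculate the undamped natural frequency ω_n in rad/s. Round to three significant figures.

|pole| = ω_n = √(24.2² + 97.0²) = 100 rad/s; ζ = cos θ = σ/ω_n = 0.242.

ω_n ≈ 100 rad/s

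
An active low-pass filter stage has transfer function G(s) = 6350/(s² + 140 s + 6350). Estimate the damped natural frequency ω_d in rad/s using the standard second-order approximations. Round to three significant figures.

Comparing the denominator to s² + 2ζω_n s + ω_n²: ω_n = √6350 = 79.7 rad/s, and 2ζω_n = 140 so ζ = 140/(2·79.7) = 0.878.
The damped frequency ω_d = ω_n√(1−ζ²) = 38.1 rad/s.

ω_d ≈ 38.1 rad/s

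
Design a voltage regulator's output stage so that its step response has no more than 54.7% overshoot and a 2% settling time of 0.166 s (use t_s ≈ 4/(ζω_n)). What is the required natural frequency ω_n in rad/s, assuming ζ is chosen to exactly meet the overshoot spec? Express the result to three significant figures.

ω_n ≈ 128 rad/s

From %OS = 100·exp(−πζ/√(1−ζ²)), invert to get ζ = −ln(OS)/√(π² + ln²(OS)) with OS = 0.547.
−ln 0.547 = 0.6033, so ζ = 0.6033/√(π² + 0.3640) = 0.189.
Then ω_n = 4/(ζ t_s) = 4/(0.189 × 0.166) = 128 rad/s.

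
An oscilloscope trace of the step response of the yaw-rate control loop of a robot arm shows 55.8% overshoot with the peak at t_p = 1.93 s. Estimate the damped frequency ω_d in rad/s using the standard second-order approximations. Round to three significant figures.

ω_d ≈ 1.63 rad/s

t_p = π/ω_d, so ω_d = π/1.93 = 1.63 rad/s.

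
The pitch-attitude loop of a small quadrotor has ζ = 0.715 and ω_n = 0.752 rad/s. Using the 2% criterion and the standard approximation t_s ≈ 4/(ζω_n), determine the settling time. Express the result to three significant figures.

t_s ≈ 7.44 s

t_s ≈ 4/(ζω_n) = 4/(0.715 × 0.752) = 7.44 s.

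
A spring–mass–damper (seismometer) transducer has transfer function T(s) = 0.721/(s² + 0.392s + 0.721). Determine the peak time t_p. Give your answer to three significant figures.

ω_n = √0.721 = 0.849 rad/s; ζ = 0.392/(2·0.849) = 0.231.
ω_d = 0.849·√(1 − 0.231²) = 0.826 rad/s. Then t_p = π/ω_d = 3.80 s.

t_p ≈ 3.80 s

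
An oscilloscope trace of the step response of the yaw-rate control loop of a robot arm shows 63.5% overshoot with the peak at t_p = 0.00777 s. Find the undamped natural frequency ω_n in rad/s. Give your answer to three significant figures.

From the overshoot, ζ = −ln(OS)/√(π²+ln²(OS)) = 0.143.
From t_p = π/ω_d, ω_d = π/0.00777 = 404 rad/s, so ω_n = ω_d/√(1−ζ²) = 409 rad/s.

ω_n ≈ 409 rad/s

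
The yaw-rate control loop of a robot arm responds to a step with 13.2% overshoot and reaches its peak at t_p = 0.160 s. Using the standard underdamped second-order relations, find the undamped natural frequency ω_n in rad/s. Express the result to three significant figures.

From the overshoot, ζ = −ln(OS)/√(π²+ln²(OS)) = 0.542.
From t_p = π/ω_d, ω_d = π/0.160 = 19.6 rad/s, so ω_n = ω_d/√(1−ζ²) = 23.4 rad/s.

ω_n ≈ 23.4 rad/s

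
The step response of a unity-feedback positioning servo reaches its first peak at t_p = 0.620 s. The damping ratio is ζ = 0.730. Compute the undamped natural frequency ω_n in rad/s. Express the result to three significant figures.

Peak time t_p = π/ω_d, so ω_d = π/t_p = π/0.620 = 5.07 rad/s.
ω_n = ω_d/√(1−ζ²) = 5.07/√0.467 = 7.41 rad/s.

ω_n ≈ 7.41 rad/s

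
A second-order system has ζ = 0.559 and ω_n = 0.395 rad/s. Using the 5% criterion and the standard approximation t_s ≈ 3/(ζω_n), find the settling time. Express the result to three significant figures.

t_s ≈ 13.6 s

t_s ≈ 3/(ζω_n) = 3/(0.559 × 0.395) = 13.6 s.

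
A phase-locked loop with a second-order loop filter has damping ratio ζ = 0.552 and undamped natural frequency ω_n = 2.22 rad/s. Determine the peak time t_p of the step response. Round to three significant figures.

The damped frequency is ω_d = ω_n√(1−ζ²) = 2.22·√(1−0.305) = 1.85 rad/s.
Peak time t_p = π/ω_d = π/1.85 = 1.70 s.

t_p ≈ 1.70 s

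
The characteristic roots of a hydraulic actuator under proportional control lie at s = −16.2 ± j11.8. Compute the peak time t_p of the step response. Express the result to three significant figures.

t_p = π/ω_d with ω_d = 11.8 (the imaginary part), so t_p = 0.266 s.

t_p ≈ 0.266 s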